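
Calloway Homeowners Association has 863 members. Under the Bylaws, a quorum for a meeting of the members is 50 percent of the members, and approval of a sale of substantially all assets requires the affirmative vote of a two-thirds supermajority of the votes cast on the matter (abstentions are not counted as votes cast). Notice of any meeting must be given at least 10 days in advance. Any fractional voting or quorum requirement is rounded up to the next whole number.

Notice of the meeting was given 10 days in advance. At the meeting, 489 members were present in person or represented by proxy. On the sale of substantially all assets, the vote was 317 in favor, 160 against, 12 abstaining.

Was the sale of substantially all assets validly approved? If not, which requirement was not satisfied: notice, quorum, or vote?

Invalid — vote requirement not satisfied.

Notice: 10 days given; 10 required. Satisfied.
Quorum: 50% of 863 = 431.50, rounded up to 432; 489 present. Satisfied.
Vote: requires two-thirds of the votes cast (489 − 12 abstaining = 477); 2/3 of 477 = 318, so 318 needed; 317 in favor. Not satisfied.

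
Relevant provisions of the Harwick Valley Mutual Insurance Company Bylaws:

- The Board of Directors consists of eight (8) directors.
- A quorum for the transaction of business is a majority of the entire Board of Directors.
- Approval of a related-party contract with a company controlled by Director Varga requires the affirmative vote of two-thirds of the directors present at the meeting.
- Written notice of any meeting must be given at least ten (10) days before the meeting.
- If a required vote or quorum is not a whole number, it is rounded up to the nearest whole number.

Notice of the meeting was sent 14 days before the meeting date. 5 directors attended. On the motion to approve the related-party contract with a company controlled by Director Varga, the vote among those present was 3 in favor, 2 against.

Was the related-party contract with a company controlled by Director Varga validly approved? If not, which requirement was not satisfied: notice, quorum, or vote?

Invalid — vote requirement not satisfied.

Notice: 14 days given; 10 required (14 ≥ 10). Satisfied.
Quorum: 5 present; quorum is 5. Satisfied.
Vote: the related-party contract with a company controlled by Director Varga requires two-thirds of the directors present (5). 2/3 of 5 = 3.33, rounded up to 4, so 4 affirmative votes are needed; 3 voted in favor. Not satisfied.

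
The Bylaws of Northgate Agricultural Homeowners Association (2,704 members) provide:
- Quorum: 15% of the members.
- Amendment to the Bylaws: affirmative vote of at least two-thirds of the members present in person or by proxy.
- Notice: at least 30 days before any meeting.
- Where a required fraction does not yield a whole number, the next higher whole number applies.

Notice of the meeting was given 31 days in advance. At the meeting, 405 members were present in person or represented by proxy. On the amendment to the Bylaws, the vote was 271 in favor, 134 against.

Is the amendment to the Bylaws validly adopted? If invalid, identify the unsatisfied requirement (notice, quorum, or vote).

Notice: 31 days given; 30 required. Satisfied.
Quorum: 15% of 2,704 = 405.60, rounded up to 406; 405 present. Not satisfied.
Vote: requires two-thirds of those present (405); 2/3 of 405 = 270, so 270 needed; 271 in favor. Satisfied.

Invalid — quorum requirement not satisfied.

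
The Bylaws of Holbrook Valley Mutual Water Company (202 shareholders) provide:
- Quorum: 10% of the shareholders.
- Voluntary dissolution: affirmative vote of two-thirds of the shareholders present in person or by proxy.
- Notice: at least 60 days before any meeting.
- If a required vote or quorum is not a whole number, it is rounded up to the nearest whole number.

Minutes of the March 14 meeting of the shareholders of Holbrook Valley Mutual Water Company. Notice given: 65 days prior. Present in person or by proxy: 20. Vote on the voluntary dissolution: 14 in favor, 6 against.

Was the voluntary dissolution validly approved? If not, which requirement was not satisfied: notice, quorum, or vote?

Notice: 65 days given; 60 required. Satisfied.
Quorum: 10% of 202 = 20.20, rounded up to 21; 20 present. Not satisfied.
Vote: requires two-thirds of those present (20); 2/3 of 20 = 13.33, rounded up to 14, so 14 needed; 14 in favor. Satisfied.

Invalid — quorum requirement not satisfied.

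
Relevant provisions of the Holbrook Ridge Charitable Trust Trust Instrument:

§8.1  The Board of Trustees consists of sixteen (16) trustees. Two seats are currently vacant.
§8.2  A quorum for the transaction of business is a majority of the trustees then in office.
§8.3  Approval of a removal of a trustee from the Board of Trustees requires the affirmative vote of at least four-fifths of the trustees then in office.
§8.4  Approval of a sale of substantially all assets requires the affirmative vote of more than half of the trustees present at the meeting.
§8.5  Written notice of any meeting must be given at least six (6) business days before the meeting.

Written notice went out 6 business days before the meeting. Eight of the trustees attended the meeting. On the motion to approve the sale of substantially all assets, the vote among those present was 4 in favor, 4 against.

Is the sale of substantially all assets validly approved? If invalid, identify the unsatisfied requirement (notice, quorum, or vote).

Notice: 6 business days given; 6 required (6 ≥ 6). Satisfied.
Quorum: 8 present; quorum is 8. Satisfied.
Vote: the sale of substantially all assets requires a majority of the trustees present (8). A majority of 8 is 5, so 5 affirmative votes are needed; 4 voted in favor. Not satisfied.

Invalid — vote requirement not satisfied.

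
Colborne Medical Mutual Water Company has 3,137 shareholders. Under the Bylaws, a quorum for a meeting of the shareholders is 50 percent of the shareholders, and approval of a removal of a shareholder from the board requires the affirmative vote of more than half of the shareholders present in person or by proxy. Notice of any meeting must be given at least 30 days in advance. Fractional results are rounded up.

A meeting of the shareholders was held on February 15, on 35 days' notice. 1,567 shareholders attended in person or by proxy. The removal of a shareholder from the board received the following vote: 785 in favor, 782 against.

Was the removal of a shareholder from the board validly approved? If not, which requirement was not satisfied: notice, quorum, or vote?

Invalid — quorum requirement not satisfied.

Notice: 35 days given; 30 required. Satisfied.
Quorum: 50% of 3,137 = 1,568.50, rounded up to 1,569; 1,567 present. Not satisfied.
Vote: requires a majority of those present (1,567); a majority of 1567 is 784, so 784 needed; 785 in favor. Satisfied.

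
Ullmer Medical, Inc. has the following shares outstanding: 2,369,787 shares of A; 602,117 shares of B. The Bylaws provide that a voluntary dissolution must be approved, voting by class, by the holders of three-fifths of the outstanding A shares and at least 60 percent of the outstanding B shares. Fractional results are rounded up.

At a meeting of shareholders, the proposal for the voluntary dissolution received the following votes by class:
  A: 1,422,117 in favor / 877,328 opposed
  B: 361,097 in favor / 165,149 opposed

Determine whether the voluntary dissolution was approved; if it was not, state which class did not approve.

Not approved — the B shares did not give the required vote.

A: 3/5 of 2369787 = 1421872.20, rounded up to 1421873; 1,421,873 required, 1,422,117 in favor — approved.
B: 3/5 of 602117 = 361270.20, rounded up to 361271; 361,271 required, 361,097 in favor — not approved.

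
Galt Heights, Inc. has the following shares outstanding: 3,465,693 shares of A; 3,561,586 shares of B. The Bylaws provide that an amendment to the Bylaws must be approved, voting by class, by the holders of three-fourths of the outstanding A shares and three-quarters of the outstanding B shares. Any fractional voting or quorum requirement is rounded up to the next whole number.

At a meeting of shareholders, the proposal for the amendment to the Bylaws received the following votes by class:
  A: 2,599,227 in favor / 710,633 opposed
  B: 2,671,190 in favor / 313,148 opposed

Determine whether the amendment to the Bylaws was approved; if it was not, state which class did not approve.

Not approved — the A shares did not give the required vote.

A: 3/4 of 3465693 = 2599269.75, rounded up to 2599270; 2,599,270 required, 2,599,227 in favor — not approved.
B: 3/4 of 3561586 = 2671189.50, rounded up to 2671190; 2,671,190 required, 2,671,190 in favor — approved.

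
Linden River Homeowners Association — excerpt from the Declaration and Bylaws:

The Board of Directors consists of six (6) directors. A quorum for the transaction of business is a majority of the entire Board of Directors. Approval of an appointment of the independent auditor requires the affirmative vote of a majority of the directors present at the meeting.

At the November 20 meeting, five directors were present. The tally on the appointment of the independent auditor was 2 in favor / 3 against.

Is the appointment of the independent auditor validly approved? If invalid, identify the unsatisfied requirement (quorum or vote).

Invalid — vote requirement not satisfied.

Quorum: 5 present; quorum is 4. Satisfied.
Vote: the appointment of the independent auditor requires a majority of the directors present (5). A majority of 5 is 3, so 3 affirmative votes are needed; 2 voted in favor. Not satisfied.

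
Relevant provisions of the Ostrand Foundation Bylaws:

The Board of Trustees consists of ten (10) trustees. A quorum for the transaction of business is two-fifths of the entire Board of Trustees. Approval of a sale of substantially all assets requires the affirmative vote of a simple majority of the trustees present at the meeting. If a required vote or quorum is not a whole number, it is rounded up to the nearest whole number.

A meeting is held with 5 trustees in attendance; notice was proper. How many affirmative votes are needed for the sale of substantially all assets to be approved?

The sale of substantially all assets requires a majority of the trustees present (5).
A majority of 5 is 3.

3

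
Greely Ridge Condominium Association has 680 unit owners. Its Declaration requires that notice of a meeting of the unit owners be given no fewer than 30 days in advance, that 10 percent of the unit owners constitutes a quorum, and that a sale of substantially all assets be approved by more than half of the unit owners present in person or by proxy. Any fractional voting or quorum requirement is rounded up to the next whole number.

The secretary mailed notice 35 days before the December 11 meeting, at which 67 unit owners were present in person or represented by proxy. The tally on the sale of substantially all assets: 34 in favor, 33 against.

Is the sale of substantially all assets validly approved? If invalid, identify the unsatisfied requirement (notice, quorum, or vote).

Notice: 35 days given; 30 required. Satisfied.
Quorum: 10% of 680 = 68; 67 present. Not satisfied.
Vote: requires a majority of those present (67); a majority of 67 is 34, so 34 needed; 34 in favor. Satisfied.

Invalid — quorum requirement not satisfied.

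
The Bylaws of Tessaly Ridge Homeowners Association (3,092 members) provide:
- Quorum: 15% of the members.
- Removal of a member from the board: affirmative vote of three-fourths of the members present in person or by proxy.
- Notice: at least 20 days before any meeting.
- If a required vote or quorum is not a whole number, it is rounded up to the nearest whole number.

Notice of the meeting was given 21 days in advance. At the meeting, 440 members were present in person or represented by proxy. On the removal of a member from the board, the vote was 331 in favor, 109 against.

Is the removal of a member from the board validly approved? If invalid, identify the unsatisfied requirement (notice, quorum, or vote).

Notice: 21 days given; 20 required. Satisfied.
Quorum: 15% of 3,092 = 463.80, rounded up to 464; 440 present. Not satisfied.
Vote: requires three-fourths of those present (440); 3/4 of 440 = 330, so 330 needed; 331 in favor. Satisfied.

Invalid — quorum requirement not satisfied.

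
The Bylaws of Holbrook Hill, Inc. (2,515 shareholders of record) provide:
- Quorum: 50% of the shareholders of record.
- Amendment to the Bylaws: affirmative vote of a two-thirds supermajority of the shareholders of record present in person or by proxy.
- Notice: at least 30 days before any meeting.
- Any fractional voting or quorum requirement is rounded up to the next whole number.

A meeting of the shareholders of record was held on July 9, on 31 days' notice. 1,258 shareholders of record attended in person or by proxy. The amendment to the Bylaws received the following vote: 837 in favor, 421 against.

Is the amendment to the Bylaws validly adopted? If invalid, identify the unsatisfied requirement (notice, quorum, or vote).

Invalid — vote requirement not satisfied.

Notice: 31 days given; 30 required. Satisfied.
Quorum: 50% of 2,515 = 1,257.50, rounded up to 1,258; 1,258 present. Satisfied.
Vote: requires two-thirds of those present (1,258); 2/3 of 1258 = 838.67, rounded up to 839, so 839 needed; 837 in favor. Not satisfied.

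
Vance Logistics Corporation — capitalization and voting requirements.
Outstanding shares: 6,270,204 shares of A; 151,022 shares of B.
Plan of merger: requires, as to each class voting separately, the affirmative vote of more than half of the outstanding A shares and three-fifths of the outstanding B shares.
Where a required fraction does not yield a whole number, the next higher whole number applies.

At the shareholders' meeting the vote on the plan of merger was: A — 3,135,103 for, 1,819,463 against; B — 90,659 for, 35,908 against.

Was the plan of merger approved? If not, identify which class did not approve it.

A: a majority of 6270204 is 3135103; 3,135,103 required, 3,135,103 in favor — approved.
B: 3/5 of 151022 = 90613.20, rounded up to 90614; 90,614 required, 90,659 in favor — approved.

Approved — every class gave the required vote.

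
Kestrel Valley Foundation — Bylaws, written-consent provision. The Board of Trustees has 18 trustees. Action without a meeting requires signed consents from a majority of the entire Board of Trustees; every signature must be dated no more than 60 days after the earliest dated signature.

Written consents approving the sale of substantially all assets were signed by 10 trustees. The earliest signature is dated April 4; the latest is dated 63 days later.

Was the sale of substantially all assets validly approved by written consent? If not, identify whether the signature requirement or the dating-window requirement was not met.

Not effective — dating-window requirement not satisfied.

Signatures required: a majority of 18 — a majority of 18 is 10, so 10 needed; 10 signed. Sufficient.
Dating window: the latest signature is 63 days after the earliest; the limit is 60 days. Outside the window.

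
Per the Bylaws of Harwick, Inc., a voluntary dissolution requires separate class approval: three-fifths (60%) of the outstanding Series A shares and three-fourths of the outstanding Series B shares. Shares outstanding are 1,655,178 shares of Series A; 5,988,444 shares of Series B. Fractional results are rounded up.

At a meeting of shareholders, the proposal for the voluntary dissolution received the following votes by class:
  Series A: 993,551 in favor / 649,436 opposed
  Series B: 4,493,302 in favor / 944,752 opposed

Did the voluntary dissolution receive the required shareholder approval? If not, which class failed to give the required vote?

Approved — every class gave the required vote.

Series A: 3/5 of 1655178 = 993106.80, rounded up to 993107; 993,107 required, 993,551 in favor — approved.
Series B: 3/4 of 5988444 = 4491333; 4,491,333 required, 4,493,302 in favor — approved.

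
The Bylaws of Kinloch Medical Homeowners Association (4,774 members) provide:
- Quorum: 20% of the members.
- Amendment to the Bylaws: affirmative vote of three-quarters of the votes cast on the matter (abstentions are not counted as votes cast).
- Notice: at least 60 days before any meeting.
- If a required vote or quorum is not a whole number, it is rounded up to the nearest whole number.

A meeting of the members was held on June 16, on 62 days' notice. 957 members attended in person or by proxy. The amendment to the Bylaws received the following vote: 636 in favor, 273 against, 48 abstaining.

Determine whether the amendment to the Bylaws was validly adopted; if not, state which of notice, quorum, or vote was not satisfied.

Invalid — vote requirement not satisfied.

Notice: 62 days given; 60 required. Satisfied.
Quorum: 20% of 4,774 = 954.80, rounded up to 955; 957 present. Satisfied.
Vote: requires three-fourths of the votes cast (957 − 48 abstaining = 909); 3/4 of 909 = 681.75, rounded up to 682, so 682 needed; 636 in favor. Not satisfied.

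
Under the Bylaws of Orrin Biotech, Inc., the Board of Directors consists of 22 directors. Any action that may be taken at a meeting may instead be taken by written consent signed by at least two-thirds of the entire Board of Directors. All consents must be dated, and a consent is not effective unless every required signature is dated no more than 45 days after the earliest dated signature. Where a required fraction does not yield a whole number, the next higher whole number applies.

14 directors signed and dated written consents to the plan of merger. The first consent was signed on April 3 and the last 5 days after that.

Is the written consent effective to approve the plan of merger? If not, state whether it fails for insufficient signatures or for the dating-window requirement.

Not effective — insufficient signatures.

Signatures required: at least two-thirds of 22 — 2/3 of 22 = 14.67, rounded up to 15, so 15 needed; 14 signed. Insufficient.
Dating window: the latest signature is 5 days after the earliest; the limit is 45 days. Within the window.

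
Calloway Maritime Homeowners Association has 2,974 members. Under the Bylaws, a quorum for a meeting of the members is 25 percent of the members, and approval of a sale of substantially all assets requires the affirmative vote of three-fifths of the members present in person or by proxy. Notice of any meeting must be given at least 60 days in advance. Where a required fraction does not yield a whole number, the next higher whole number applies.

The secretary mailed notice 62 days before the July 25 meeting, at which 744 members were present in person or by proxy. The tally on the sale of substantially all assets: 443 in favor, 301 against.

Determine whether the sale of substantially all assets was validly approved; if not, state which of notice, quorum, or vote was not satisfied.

Notice: 62 days given; 60 required. Satisfied.
Quorum: 25% of 2,974 = 743.50, rounded up to 744; 744 present. Satisfied.
Vote: requires three-fifths of those present (744); 3/5 of 744 = 446.40, rounded up to 447, so 447 needed; 443 in favor. Not satisfied.

Invalid — vote requirement not satisfied.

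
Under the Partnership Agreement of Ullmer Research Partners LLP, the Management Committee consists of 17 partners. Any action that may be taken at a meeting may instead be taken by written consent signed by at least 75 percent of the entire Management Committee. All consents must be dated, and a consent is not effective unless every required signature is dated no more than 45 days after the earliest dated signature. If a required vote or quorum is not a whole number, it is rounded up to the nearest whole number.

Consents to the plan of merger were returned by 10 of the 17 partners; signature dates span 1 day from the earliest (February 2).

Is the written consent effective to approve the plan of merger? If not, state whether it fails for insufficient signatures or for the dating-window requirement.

Signatures required: at least 75 percent of 17 — 3/4 of 17 = 12.75, rounded up to 13, so 13 needed; 10 signed. Insufficient.
Dating window: the latest signature is 1 day after the earliest; the limit is 45 days. Within the window.

Not effective — insufficient signatures.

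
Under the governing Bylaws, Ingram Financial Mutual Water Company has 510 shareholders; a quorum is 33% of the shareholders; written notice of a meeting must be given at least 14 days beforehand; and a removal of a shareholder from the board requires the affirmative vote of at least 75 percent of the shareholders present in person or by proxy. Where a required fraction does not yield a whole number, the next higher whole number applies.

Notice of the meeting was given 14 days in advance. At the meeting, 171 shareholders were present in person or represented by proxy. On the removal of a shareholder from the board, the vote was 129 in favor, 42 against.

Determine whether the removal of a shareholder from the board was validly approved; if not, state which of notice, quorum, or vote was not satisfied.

Valid — all requirements satisfied.

Notice: 14 days given; 14 required. Satisfied.
Quorum: 33% of 510 = 168.30, rounded up to 169; 171 present. Satisfied.
Vote: requires three-fourths of those present (171); 3/4 of 171 = 128.25, rounded up to 129, so 129 needed; 129 in favor. Satisfied.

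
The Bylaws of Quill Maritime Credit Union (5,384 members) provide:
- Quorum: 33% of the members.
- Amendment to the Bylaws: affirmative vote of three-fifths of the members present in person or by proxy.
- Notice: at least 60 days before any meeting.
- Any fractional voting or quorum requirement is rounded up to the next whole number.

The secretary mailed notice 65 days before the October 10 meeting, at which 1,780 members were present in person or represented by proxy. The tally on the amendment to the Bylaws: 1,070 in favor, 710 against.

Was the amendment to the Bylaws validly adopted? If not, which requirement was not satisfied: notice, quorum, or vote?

Notice: 65 days given; 60 required. Satisfied.
Quorum: 33% of 5,384 = 1,776.72, rounded up to 1,777; 1,780 present. Satisfied.
Vote: requires three-fifths of those present (1,780); 3/5 of 1780 = 1068, so 1,068 needed; 1,070 in favor. Satisfied.

Valid — all requirements satisfied.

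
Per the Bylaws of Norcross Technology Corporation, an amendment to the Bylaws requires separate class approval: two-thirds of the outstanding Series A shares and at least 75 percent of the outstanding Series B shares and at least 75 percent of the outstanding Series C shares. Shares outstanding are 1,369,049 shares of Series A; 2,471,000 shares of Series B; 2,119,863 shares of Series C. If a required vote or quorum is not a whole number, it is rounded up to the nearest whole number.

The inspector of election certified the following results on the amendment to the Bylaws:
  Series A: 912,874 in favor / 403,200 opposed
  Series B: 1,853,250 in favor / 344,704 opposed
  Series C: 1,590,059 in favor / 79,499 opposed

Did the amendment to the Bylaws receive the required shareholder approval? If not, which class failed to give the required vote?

Approved — every class gave the required vote.

Series A: 2/3 of 1369049 = 912699.33, rounded up to 912700; 912,700 required, 912,874 in favor — approved.
Series B: 3/4 of 2471000 = 1853250; 1,853,250 required, 1,853,250 in favor — approved.
Series C: 3/4 of 2119863 = 1589897.25, rounded up to 1589898; 1,589,898 required, 1,590,059 in favor — approved.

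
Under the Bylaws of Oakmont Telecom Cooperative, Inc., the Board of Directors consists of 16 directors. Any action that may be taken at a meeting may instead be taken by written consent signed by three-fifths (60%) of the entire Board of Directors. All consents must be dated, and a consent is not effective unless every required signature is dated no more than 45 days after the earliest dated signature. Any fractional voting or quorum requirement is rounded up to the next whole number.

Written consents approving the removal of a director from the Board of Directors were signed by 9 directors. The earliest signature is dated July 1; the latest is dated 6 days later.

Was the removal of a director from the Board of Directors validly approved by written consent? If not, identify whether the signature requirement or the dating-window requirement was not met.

Not effective — insufficient signatures.

Signatures required: three-fifths (60%) of 16 — 3/5 of 16 = 9.60, rounded up to 10, so 10 needed; 9 signed. Insufficient.
Dating window: the latest signature is 6 days after the earliest; the limit is 45 days. Within the window.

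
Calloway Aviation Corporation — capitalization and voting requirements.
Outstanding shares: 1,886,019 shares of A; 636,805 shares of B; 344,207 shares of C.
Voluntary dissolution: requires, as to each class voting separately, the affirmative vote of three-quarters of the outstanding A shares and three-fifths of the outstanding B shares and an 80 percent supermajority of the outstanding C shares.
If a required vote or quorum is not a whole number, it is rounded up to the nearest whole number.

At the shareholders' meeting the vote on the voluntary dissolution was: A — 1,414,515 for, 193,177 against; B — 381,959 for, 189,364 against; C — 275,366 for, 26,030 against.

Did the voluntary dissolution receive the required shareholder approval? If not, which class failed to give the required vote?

Not approved — the B shares did not give the required vote.

A: 3/4 of 1886019 = 1414514.25, rounded up to 1414515; 1,414,515 required, 1,414,515 in favor — approved.
B: 3/5 of 636805 = 382083; 382,083 required, 381,959 in favor — not approved.
C: 4/5 of 344207 = 275365.60, rounded up to 275366; 275,366 required, 275,366 in favor — approved.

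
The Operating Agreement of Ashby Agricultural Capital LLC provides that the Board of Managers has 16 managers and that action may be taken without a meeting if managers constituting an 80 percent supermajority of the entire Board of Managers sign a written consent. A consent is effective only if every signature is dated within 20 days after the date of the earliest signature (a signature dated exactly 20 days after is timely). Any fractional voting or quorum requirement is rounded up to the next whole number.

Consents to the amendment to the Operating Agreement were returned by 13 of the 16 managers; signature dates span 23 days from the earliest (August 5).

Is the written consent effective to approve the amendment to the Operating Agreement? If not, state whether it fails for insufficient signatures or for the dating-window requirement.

Not effective — dating-window requirement not satisfied.

Signatures required: an 80 percent supermajority of 16 — 4/5 of 16 = 12.80, rounded up to 13, so 13 needed; 13 signed. Sufficient.
Dating window: the latest signature is 23 days after the earliest; the limit is 20 days. Outside the window.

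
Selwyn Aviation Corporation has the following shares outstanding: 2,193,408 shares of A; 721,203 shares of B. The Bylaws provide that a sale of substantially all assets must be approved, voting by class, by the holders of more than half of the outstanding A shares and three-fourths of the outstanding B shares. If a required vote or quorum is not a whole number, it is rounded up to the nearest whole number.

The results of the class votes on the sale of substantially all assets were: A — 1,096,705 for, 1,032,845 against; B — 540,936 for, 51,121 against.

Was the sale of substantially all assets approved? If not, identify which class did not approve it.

A: a majority of 2193408 is 1096705; 1,096,705 required, 1,096,705 in favor — approved.
B: 3/4 of 721203 = 540902.25, rounded up to 540903; 540,903 required, 540,936 in favor — approved.

Approved — every class gave the required vote.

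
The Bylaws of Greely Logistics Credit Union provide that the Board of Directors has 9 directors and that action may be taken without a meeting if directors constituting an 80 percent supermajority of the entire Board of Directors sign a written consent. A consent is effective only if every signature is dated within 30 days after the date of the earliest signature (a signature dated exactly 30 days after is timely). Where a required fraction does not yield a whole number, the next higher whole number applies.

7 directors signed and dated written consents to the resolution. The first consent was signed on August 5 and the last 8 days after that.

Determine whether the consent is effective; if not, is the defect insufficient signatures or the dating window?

Signatures required: an 80 percent supermajority of 9 — 4/5 of 9 = 7.20, rounded up to 8, so 8 needed; 7 signed. Insufficient.
Dating window: the latest signature is 8 days after the earliest; the limit is 30 days. Within the window.

Not effective — insufficient signatures.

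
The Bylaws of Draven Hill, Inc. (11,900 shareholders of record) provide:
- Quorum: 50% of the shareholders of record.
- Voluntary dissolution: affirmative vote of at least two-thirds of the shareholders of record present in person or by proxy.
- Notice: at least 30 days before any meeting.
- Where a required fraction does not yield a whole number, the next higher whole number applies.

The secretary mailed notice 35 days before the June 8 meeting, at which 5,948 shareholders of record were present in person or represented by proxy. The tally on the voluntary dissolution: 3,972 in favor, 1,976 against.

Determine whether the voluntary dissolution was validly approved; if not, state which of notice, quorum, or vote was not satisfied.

Notice: 35 days given; 30 required. Satisfied.
Quorum: 50% of 11,900 = 5,950; 5,948 present. Not satisfied.
Vote: requires two-thirds of those present (5,948); 2/3 of 5948 = 3965.33, rounded up to 3966, so 3,966 needed; 3,972 in favor. Satisfied.

Invalid — quorum requirement not satisfied.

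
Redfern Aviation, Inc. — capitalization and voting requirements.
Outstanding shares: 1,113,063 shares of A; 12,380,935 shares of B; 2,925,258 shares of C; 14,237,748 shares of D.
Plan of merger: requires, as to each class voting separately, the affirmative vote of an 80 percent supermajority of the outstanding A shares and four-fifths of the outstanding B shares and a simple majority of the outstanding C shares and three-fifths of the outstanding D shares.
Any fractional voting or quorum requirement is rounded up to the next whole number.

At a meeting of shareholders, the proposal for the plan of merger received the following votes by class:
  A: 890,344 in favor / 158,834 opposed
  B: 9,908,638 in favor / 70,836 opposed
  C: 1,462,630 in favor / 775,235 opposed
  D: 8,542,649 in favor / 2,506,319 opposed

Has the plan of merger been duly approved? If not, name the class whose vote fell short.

A: 4/5 of 1113063 = 890450.40, rounded up to 890451; 890,451 required, 890,344 in favor — not approved.
B: 4/5 of 12380935 = 9904748; 9,904,748 required, 9,908,638 in favor — approved.
C: a majority of 2925258 is 1462630; 1,462,630 required, 1,462,630 in favor — approved.
D: 3/5 of 14237748 = 8542648.80, rounded up to 8542649; 8,542,649 required, 8,542,649 in favor — approved.

Not approved — the A shares did not give the required vote.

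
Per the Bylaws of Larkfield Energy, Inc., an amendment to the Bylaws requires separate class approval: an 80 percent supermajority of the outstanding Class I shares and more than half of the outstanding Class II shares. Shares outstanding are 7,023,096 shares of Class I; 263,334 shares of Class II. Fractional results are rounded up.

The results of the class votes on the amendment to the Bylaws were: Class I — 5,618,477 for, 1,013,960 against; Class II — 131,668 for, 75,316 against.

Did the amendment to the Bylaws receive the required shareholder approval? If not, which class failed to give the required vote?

Approved — every class gave the required vote.

Class I: 4/5 of 7023096 = 5618476.80, rounded up to 5618477; 5,618,477 required, 5,618,477 in favor — approved.
Class II: a majority of 263334 is 131668; 131,668 required, 131,668 in favor — approved.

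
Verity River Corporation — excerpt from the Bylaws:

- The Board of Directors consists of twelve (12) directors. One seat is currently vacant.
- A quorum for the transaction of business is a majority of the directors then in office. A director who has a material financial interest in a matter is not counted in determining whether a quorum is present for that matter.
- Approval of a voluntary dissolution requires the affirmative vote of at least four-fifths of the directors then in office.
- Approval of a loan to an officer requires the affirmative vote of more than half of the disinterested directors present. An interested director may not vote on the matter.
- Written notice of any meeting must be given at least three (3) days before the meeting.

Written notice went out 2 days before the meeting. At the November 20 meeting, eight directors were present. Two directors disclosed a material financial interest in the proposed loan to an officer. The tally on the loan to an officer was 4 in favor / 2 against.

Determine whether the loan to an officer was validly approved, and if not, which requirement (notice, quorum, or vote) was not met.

Invalid — notice requirement not satisfied.

Notice: 2 days given; 3 required (2 < 3). Not satisfied.
Quorum: 8 present, but the 2 interested directors do not count, leaving 6. Quorum is 6. Satisfied.
Vote: the loan to an officer requires a majority of the disinterested directors present (8 − 2 = 6). A majority of 6 is 4, so 4 affirmative votes are needed; 4 voted in favor. Satisfied.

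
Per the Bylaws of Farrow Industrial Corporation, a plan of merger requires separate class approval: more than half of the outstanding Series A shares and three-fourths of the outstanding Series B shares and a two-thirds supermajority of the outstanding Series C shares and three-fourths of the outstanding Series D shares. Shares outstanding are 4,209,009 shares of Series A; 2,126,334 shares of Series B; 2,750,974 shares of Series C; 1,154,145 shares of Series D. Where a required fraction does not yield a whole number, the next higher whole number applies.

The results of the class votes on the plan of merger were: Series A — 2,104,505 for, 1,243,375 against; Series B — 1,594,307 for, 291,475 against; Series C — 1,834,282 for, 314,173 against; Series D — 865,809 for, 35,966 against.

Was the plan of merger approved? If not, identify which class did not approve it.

Series A: a majority of 4209009 is 2104505; 2,104,505 required, 2,104,505 in favor — approved.
Series B: 3/4 of 2126334 = 1594750.50, rounded up to 1594751; 1,594,751 required, 1,594,307 in favor — not approved.
Series C: 2/3 of 2750974 = 1833982.67, rounded up to 1833983; 1,833,983 required, 1,834,282 in favor — approved.
Series D: 3/4 of 1154145 = 865608.75, rounded up to 865609; 865,609 required, 865,809 in favor — approved.

Not approved — the Series B shares did not give the required vote.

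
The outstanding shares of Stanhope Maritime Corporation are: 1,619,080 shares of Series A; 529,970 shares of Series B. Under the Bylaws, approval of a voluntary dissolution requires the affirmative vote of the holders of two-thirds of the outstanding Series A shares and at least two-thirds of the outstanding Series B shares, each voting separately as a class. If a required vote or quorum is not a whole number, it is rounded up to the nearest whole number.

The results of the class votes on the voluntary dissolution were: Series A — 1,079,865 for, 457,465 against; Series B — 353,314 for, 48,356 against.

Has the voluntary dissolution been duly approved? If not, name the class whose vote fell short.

Approved — every class gave the required vote.

Series A: 2/3 of 1619080 = 1079386.67, rounded up to 1079387; 1,079,387 required, 1,079,865 in favor — approved.
Series B: 2/3 of 529970 = 353313.33, rounded up to 353314; 353,314 required, 353,314 in favor — approved.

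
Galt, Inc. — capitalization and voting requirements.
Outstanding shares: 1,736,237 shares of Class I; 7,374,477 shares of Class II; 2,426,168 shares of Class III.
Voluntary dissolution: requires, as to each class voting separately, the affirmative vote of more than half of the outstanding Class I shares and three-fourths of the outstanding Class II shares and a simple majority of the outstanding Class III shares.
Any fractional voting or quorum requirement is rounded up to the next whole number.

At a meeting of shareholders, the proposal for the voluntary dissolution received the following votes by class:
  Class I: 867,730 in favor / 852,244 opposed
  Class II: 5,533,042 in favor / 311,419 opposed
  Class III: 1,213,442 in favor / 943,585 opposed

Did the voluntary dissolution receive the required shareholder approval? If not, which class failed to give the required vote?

Not approved — the Class I shares did not give the required vote.

Class I: a majority of 1736237 is 868119; 868,119 required, 867,730 in favor — not approved.
Class II: 3/4 of 7374477 = 5530857.75, rounded up to 5530858; 5,530,858 required, 5,533,042 in favor — approved.
Class III: a majority of 2426168 is 1213085; 1,213,085 required, 1,213,442 in favor — approved.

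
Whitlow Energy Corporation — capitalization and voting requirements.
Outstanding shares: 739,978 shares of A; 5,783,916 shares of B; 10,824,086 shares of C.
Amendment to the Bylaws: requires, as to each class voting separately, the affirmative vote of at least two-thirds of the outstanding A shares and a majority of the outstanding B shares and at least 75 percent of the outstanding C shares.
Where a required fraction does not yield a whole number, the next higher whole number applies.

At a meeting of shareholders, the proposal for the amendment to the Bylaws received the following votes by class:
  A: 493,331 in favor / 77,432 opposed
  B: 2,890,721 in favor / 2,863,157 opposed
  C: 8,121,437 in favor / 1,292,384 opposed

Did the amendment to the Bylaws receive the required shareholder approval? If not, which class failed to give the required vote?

A: 2/3 of 739978 = 493318.67, rounded up to 493319; 493,319 required, 493,331 in favor — approved.
B: a majority of 5783916 is 2891959; 2,891,959 required, 2,890,721 in favor — not approved.
C: 3/4 of 10824086 = 8118064.50, rounded up to 8118065; 8,118,065 required, 8,121,437 in favor — approved.

Not approved — the B shares did not give the required vote.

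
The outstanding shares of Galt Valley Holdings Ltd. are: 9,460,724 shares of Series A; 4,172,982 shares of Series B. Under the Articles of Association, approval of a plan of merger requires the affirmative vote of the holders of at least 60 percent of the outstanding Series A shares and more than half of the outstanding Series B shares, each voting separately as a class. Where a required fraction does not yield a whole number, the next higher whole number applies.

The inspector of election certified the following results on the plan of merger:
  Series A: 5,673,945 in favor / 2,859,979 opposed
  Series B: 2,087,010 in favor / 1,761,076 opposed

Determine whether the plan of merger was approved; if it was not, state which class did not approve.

Not approved — the Series A shares did not give the required vote.

Series A: 3/5 of 9460724 = 5676434.40, rounded up to 5676435; 5,676,435 required, 5,673,945 in favor — not approved.
Series B: a majority of 4172982 is 2086492; 2,086,492 required, 2,087,010 in favor — approved.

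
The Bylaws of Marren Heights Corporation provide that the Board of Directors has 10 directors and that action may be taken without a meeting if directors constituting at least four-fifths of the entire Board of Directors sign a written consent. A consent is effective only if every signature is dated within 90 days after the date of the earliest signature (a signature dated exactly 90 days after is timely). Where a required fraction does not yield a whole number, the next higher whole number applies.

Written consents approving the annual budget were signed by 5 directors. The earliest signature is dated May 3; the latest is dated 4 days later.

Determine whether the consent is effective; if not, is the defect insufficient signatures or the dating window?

Signatures required: at least four-fifths of 10 — 4/5 of 10 = 8, so 8 needed; 5 signed. Insufficient.
Dating window: the latest signature is 4 days after the earliest; the limit is 90 days. Within the window.

Not effective — insufficient signatures.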